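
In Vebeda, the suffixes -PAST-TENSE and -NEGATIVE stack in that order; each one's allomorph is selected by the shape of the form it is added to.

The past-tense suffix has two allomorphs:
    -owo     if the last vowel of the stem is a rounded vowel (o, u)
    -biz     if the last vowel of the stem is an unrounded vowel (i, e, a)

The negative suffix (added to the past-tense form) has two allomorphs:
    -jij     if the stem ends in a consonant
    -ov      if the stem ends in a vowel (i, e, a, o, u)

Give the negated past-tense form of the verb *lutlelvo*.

*lutlelvo* — last vowel /o/ (a rounded vowel) → -owo → *lutlelvoowo*.
The final sound of the past-tense form *lutlelvoowo* is /o/, which is a vowel, so the negative suffix is -ov, giving *lutlelvoowoov*.

lutlelvoowoov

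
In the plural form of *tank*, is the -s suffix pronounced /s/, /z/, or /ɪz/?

/s/

The stem *tank* ends in a voiceless non-sibilant consonant.
The plural suffix surfaces as /ɪz/ after sibilants, /s/ after other voiceless consonants, and /z/ after other voiced sounds.
So the plural -s on *tank* is pronounced /s/.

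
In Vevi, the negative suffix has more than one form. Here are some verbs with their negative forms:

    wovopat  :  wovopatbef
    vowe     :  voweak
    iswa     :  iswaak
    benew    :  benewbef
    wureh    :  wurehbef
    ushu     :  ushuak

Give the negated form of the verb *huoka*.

The pattern is consonant vs. vowel: -bef when the stem ends in a consonant (*wovopat*, *benew*, *wureh*); -ak when the stem ends in a vowel (*vowe*, *iswa*, *ushu*).
Since the final sound of *huoka* is /a/ (a vowel), it takes -ak, giving *huokaak*.

huokaak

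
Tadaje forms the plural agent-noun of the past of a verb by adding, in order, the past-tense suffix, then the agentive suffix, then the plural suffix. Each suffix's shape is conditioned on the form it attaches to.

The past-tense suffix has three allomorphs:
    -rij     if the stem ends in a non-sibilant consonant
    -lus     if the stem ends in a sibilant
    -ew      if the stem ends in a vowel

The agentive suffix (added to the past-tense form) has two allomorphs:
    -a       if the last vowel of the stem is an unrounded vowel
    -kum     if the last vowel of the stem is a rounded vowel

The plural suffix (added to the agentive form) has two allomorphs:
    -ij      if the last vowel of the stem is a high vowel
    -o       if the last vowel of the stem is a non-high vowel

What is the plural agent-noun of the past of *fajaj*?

fajajrijao

Since the final sound of *fajaj* is /j/ (a non-sibilant consonant), it takes -rij, giving *fajajrij*.
The last vowel of the past-tense form *fajajrij* is /i/, which is an unrounded vowel, so the agentive suffix is -a, giving *fajajrija*.
Since the last vowel of the agentive form *fajajrija* is /a/ (a non-high vowel), it takes -o, giving *fajajrijao*.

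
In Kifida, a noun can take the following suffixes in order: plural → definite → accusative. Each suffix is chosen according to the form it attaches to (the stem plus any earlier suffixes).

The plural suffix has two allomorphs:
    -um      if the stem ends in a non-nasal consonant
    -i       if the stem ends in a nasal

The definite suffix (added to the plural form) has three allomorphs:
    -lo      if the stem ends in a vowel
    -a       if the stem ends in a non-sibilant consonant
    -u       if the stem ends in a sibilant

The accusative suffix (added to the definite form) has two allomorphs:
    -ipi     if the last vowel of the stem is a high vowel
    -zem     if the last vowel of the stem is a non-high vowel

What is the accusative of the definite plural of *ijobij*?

*ijobij* — final consonant /j/ (non-nasal) → -um → *ijobijum*.
Since the final sound of the plural form *ijobijum* is /m/ (a non-sibilant consonant), it takes -a, giving *ijobijuma*.
The last vowel of the definite form *ijobijuma* is /a/, which is a non-high vowel, so the accusative suffix is -zem, giving *ijobijumazem*.

ijobijumazem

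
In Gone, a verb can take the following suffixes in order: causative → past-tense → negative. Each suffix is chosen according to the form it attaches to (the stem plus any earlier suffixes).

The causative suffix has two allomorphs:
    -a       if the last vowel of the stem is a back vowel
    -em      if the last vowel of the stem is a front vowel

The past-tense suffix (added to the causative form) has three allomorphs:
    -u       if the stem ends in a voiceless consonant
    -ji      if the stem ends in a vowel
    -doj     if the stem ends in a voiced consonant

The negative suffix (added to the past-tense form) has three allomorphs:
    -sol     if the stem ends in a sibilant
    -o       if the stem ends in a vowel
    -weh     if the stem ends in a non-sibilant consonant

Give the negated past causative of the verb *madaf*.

*madaf* — last vowel /a/ (a back vowel) → -a → *madafa*.
The causative form *madafa* — final sound /a/ (a vowel) → -ji → *madafaji*.
The final sound of the past-tense form *madafaji* is /i/, which is a vowel, so the negative suffix is -o, giving *madafajio*.

madafajio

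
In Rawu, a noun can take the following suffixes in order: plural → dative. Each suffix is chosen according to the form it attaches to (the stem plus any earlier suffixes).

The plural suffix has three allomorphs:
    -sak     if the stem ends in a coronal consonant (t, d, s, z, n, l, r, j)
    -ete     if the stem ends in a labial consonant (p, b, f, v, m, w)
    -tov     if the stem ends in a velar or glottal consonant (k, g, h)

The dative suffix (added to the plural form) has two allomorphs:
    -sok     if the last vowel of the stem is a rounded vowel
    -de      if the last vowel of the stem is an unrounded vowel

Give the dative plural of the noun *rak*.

raktovsok

The final consonant of *rak* is /k/, which is velar/glottal, so the plural suffix is -tov, giving *raktov*.
The plural form *raktov* — last vowel /o/ (a rounded vowel) → -sok → *raktovsok*.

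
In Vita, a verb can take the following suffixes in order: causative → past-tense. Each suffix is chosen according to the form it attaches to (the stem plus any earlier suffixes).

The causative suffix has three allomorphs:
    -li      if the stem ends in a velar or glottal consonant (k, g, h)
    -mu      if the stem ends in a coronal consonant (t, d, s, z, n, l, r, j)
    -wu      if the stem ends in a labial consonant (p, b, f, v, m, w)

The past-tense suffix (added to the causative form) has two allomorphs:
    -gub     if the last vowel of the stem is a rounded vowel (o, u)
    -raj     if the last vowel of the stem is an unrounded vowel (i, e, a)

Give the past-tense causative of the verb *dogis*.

dogismugub

The final consonant of *dogis* is /s/, which is coronal, so the causative suffix is -mu, giving *dogismu*.
The last vowel of the causative form *dogismu* is /u/, which is a rounded vowel, so the past-tense suffix is -gub, giving *dogismugub*.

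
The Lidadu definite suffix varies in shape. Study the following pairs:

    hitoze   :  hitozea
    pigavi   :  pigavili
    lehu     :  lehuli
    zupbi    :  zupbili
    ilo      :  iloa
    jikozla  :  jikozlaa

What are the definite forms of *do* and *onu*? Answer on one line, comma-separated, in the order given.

The suffix is conditioned by the last vowel: -li when the last vowel of the stem is a high vowel (*pigavi*, *lehu*, *zupbi*); -a when the last vowel of the stem is a non-high vowel (*hitoze*, *ilo*, *jikozla*).
Since the last vowel of *do* is /o/ (a non-high vowel), it takes -a, giving *doa*.
Since the last vowel of *onu* is /u/ (a high vowel), it takes -li, giving *onuli*.

doa, onuli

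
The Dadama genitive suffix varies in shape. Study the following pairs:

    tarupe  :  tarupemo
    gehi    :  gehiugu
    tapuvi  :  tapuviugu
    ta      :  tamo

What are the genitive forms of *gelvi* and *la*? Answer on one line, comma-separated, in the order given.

gelviugu, lamo

The alternation tracks the last vowel of the stem — -ugu when the last vowel of the stem is a high vowel (*gehi*, *tapuvi*); -mo when the last vowel of the stem is a non-high vowel (*tarupe*, *ta*).
The last vowel of *gelvi* is /i/, which is a high vowel, so the suffix is -ugu, giving *gelviugu*.
The last vowel of *la* is /a/, which is a non-high vowel, so the suffix is -mo, giving *lamo*.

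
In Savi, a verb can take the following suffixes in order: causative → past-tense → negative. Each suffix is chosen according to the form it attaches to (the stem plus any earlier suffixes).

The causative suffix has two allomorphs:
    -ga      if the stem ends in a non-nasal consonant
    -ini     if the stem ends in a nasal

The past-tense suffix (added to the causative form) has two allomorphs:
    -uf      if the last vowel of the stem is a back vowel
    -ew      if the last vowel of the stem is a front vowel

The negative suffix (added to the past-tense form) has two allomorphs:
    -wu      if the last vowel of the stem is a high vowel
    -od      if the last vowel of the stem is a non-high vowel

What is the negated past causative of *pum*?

puminiewod

*pum*: final consonant = /m/, a nasal → -ini → *pumini*.
The causative form *pumini*: last vowel = /i/, a front vowel → -ew → *puminiew*.
Since the last vowel of the past-tense form *puminiew* is /e/ (a non-high vowel), it takes -od, giving *puminiewod*.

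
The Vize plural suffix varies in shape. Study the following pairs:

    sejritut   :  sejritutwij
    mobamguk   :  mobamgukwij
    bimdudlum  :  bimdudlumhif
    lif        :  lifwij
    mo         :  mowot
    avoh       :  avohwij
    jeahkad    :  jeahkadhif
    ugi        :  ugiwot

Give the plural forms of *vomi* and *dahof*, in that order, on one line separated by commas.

The pattern is voicing of the final sound: -wij when the stem ends in a voiceless consonant (*sejritut*, *mobamguk*, *lif*, *avoh*); -hif when the stem ends in a voiced consonant (*bimdudlum*, *jeahkad*); -wot when the stem ends in a vowel (*mo*, *ugi*).
The final sound of *vomi* is /i/, which is a vowel, so the suffix is -wot, giving *vomiwot*.
*dahof*: final sound = /f/, a voiceless consonant → -wij → *dahofwij*.

vomiwot, dahofwij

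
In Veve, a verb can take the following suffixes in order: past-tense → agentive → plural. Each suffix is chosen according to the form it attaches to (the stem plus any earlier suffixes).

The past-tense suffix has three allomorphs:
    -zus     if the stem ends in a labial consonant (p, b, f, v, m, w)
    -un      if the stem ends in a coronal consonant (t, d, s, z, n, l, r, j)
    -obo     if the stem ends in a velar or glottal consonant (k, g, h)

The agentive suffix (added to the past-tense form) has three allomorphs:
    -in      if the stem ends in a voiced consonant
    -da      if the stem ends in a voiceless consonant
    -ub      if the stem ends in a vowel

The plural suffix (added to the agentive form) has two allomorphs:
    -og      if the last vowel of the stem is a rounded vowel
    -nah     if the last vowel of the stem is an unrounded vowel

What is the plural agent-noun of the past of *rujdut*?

rujdutuninnah

The final consonant of *rujdut* is /t/, which is coronal, so the past-tense suffix is -un, giving *rujdutun*.
Since the final sound of the past-tense form *rujdutun* is /n/ (a voiced consonant), it takes -in, giving *rujdutunin*.
The last vowel of the agentive form *rujdutunin* is /i/, which is an unrounded vowel, so the plural suffix is -nah, giving *rujdutuninnah*.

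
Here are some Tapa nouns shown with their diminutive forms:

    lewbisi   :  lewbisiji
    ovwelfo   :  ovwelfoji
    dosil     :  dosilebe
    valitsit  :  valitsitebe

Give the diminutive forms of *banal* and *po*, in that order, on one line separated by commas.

The pattern is consonant vs. vowel: -ebe when the stem ends in a consonant (*dosil*, *valitsit*); -ji when the stem ends in a vowel (*lewbisi*, *ovwelfo*).
The final sound of *banal* is /l/, which is a consonant, so the suffix is -ebe, giving *banalebe*.
*po*: final sound = /o/, a vowel → -ji → *poji*.

banalebe, poji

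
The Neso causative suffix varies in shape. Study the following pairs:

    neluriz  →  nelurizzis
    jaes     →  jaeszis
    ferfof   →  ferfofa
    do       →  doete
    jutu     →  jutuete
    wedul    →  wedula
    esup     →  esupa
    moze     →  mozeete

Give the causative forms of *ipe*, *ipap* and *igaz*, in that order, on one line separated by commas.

ipeete, ipapa, igazzis

The suffix is conditioned by the final sound: -zis when the stem ends in a sibilant (*neluriz*, *jaes*); -a when the stem ends in a non-sibilant consonant (*ferfof*, *wedul*, *esup*); -ete when the stem ends in a vowel (*do*, *jutu*, *moze*).
The final sound of *ipe* is /e/, which is a vowel, so the suffix is -ete, giving *ipeete*.
Since the final sound of *ipap* is /p/ (a non-sibilant consonant), it takes -a, giving *ipapa*.
The final sound of *igaz* is /z/, which is a sibilant, so the suffix is -zis, giving *igazzis*.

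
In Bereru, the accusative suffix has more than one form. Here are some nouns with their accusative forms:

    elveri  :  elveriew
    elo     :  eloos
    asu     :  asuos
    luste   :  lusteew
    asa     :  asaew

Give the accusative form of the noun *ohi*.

The alternation tracks the last vowel of the stem — -os when the last vowel of the stem is a rounded vowel (*elo*, *asu*); -ew when the last vowel of the stem is an unrounded vowel (*elveri*, *luste*, *asa*).
*ohi* — last vowel /i/ (an unrounded vowel) → -ew → *ohiew*.

ohiew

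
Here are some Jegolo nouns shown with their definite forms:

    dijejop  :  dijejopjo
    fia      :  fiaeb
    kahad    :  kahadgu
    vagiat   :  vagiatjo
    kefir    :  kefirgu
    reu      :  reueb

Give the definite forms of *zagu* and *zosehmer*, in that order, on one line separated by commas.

The pattern is voicing of the final sound: -jo when the stem ends in a voiceless consonant (*dijejop*, *vagiat*); -gu when the stem ends in a voiced consonant (*kahad*, *kefir*); -eb when the stem ends in a vowel (*fia*, *reu*).
The final sound of *zagu* is /u/, which is a vowel, so the suffix is -eb, giving *zagueb*.
Since the final sound of *zosehmer* is /r/ (a voiced consonant), it takes -gu, giving *zosehmergu*.

zagueb, zosehmergu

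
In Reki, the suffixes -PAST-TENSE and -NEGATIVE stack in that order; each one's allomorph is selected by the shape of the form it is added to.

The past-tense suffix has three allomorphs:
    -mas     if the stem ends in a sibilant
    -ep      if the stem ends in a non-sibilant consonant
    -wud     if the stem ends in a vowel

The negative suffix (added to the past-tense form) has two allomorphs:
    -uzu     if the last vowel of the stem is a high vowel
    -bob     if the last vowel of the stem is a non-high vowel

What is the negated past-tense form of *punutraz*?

Since the final sound of *punutraz* is /z/ (a sibilant), it takes -mas, giving *punutrazmas*.
The last vowel of the past-tense form *punutrazmas* is /a/, which is a non-high vowel, so the negative suffix is -bob, giving *punutrazmasbob*.

punutrazmasbob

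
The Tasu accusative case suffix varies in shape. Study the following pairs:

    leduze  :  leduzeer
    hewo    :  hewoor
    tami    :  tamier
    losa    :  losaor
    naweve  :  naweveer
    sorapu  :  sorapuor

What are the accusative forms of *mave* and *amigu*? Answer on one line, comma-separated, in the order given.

maveer, amiguor

The pattern is front/back vowel harmony: -er when the last vowel of the stem is a front vowel (*leduze*, *tami*, *naweve*); -or when the last vowel of the stem is a back vowel (*hewo*, *losa*, *sorapu*).
*mave*: last vowel = /e/, a front vowel → -er → *maveer*.
*amigu*: last vowel = /u/, a back vowel → -or → *amiguor*.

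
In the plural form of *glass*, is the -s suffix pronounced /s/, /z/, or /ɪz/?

The stem *glass* ends in a sibilant (/s, z, ʃ, ʒ, tʃ, dʒ/).
The plural suffix surfaces as /ɪz/ after sibilants, /s/ after other voiceless consonants, and /z/ after other voiced sounds.
So the plural -s on *glass* is pronounced /ɪz/.

/ɪz/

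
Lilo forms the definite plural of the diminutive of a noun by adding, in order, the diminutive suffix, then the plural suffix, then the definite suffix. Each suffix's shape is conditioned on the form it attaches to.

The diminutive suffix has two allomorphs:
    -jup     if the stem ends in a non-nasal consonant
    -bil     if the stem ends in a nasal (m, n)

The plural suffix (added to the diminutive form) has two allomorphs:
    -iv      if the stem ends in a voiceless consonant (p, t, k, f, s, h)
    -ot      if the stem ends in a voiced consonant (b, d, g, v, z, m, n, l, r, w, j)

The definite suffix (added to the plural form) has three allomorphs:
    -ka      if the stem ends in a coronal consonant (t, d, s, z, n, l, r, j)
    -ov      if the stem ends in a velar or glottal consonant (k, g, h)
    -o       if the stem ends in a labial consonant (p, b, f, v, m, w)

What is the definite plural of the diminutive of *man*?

*man* — final consonant /n/ (a nasal) → -bil → *manbil*.
The diminutive form *manbil*: final consonant = /l/, voiced → -ot → *manbilot*.
The plural form *manbilot*: final consonant = /t/, coronal → -ka → *manbilotka*.

manbilotka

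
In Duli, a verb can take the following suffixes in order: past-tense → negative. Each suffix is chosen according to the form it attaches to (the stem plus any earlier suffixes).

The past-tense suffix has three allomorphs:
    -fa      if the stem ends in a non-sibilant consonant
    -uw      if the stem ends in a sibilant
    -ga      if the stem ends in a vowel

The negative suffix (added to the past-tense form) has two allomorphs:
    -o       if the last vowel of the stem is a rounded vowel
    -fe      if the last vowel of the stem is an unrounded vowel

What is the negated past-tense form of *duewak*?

duewakfafe

*duewak*: final sound = /k/, a non-sibilant consonant → -fa → *duewakfa*.
The past-tense form *duewakfa*: last vowel = /a/, an unrounded vowel → -fe → *duewakfafe*.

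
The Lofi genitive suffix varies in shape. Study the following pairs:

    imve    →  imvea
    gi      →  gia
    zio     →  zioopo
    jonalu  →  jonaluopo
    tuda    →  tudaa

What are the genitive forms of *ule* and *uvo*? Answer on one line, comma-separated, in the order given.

ulea, uvoopo

The pattern is rounding harmony: -opo when the last vowel of the stem is a rounded vowel (*zio*, *jonalu*); -a when the last vowel of the stem is an unrounded vowel (*imve*, *gi*, *tuda*).
*ule* — last vowel /e/ (an unrounded vowel) → -a → *ulea*.
*uvo* — last vowel /o/ (a rounded vowel) → -opo → *uvoopo*.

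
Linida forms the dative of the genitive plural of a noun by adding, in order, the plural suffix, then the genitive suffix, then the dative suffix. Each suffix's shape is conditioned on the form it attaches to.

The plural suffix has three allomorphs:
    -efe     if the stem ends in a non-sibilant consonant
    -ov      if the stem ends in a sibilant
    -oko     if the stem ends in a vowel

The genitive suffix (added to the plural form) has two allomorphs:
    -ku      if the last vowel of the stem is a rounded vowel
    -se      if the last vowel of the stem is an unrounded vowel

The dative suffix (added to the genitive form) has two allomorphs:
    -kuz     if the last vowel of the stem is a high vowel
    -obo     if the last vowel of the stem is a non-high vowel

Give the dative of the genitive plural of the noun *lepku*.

lepkuokokukuz

The final sound of *lepku* is /u/, which is a vowel, so the plural suffix is -oko, giving *lepkuoko*.
Since the last vowel of the plural form *lepkuoko* is /o/ (a rounded vowel), it takes -ku, giving *lepkuokoku*.
The last vowel of the genitive form *lepkuokoku* is /u/, which is a high vowel, so the dative suffix is -kuz, giving *lepkuokokukuz*.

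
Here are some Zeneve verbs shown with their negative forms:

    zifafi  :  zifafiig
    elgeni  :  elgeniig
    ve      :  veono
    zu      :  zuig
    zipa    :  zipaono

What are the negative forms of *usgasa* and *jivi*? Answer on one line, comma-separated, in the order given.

The alternation tracks the last vowel of the stem — -ig when the last vowel of the stem is a high vowel (*zifafi*, *elgeni*, *zu*); -ono when the last vowel of the stem is a non-high vowel (*ve*, *zipa*).
Since the last vowel of *usgasa* is /a/ (a non-high vowel), it takes -ono, giving *usgasaono*.
Since the last vowel of *jivi* is /i/ (a high vowel), it takes -ig, giving *jiviig*.

usgasaono, jiviig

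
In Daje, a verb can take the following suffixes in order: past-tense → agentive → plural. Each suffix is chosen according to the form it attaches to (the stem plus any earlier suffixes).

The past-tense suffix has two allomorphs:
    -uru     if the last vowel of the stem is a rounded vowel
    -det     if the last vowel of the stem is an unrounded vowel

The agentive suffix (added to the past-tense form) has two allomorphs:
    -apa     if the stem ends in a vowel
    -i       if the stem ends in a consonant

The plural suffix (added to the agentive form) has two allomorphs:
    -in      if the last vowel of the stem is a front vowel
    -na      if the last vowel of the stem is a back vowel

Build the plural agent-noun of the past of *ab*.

abdetiin

*ab*: last vowel = /a/, an unrounded vowel → -det → *abdet*.
The past-tense form *abdet*: final sound = /t/, a consonant → -i → *abdeti*.
The agentive form *abdeti* — last vowel /i/ (a front vowel) → -in → *abdetiin*.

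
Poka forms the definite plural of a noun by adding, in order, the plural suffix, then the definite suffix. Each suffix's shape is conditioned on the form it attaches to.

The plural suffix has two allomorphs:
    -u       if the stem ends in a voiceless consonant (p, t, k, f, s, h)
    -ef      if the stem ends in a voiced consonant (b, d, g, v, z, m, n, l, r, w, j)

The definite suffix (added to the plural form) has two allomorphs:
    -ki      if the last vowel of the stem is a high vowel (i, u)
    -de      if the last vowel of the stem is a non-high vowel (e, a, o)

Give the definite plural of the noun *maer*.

*maer* — final consonant /r/ (voiced) → -ef → *maeref*.
Since the last vowel of the plural form *maeref* is /e/ (a non-high vowel), it takes -de, giving *maerefde*.

maerefde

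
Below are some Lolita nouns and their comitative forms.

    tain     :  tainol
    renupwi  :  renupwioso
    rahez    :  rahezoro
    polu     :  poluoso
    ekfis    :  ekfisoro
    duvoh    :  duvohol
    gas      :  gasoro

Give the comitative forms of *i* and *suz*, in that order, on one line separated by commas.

Looking at the final sound of each stem: -oro when the stem ends in a sibilant (*rahez*, *ekfis*, *gas*); -ol when the stem ends in a non-sibilant consonant (*tain*, *duvoh*); -oso when the stem ends in a vowel (*renupwi*, *polu*).
*i* — final sound /i/ (a vowel) → -oso → *ioso*.
*suz* — final sound /z/ (a sibilant) → -oro → *suzoro*.

ioso, suzoro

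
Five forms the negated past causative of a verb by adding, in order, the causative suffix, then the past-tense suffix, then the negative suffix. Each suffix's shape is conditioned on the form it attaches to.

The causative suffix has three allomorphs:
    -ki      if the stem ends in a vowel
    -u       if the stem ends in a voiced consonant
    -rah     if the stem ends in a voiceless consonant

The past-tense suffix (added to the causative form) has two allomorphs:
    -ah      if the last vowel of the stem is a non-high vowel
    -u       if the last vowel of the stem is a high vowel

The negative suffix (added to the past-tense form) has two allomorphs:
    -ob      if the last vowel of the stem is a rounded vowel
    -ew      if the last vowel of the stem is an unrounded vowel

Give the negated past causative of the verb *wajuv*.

Since the final sound of *wajuv* is /v/ (a voiced consonant), it takes -u, giving *wajuvu*.
The causative form *wajuvu* — last vowel /u/ (a high vowel) → -u → *wajuvuu*.
The last vowel of the past-tense form *wajuvuu* is /u/, which is a rounded vowel, so the negative suffix is -ob, giving *wajuvuuob*.

wajuvuuob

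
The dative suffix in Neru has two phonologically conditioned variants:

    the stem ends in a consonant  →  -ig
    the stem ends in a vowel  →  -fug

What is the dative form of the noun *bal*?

balig

Since the final sound of *bal* is /l/ (a consonant), it takes -ig, giving *balig*.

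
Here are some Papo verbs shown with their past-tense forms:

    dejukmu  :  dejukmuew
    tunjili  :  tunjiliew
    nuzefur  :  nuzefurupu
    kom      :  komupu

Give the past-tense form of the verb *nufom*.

nufomupu

The pattern is consonant vs. vowel: -upu when the stem ends in a consonant (*nuzefur*, *kom*); -ew when the stem ends in a vowel (*dejukmu*, *tunjili*).
The final sound of *nufom* is /m/, which is a consonant, so the suffix is -upu, giving *nufomupu*.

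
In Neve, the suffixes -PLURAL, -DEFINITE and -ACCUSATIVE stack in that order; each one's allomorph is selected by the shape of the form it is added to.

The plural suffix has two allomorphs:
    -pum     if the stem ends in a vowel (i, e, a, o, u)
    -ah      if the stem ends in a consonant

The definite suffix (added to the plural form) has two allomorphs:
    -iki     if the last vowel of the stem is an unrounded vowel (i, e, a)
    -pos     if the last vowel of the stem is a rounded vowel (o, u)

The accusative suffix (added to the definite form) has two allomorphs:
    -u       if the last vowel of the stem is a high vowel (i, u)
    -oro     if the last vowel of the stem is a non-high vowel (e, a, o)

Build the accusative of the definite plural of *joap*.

joapahikiu

The final sound of *joap* is /p/, which is a consonant, so the plural suffix is -ah, giving *joapah*.
The plural form *joapah* — last vowel /a/ (an unrounded vowel) → -iki → *joapahiki*.
The definite form *joapahiki* — last vowel /i/ (a high vowel) → -u → *joapahikiu*.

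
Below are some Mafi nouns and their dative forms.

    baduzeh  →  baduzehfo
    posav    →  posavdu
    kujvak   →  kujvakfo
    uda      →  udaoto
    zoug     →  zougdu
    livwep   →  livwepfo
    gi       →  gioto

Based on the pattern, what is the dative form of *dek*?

The alternation tracks the final sound of the stem — -fo when the stem ends in a voiceless consonant (*baduzeh*, *kujvak*, *livwep*); -du when the stem ends in a voiced consonant (*posav*, *zoug*); -oto when the stem ends in a vowel (*uda*, *gi*).
*dek* — final sound /k/ (a voiceless consonant) → -fo → *dekfo*.

dekfo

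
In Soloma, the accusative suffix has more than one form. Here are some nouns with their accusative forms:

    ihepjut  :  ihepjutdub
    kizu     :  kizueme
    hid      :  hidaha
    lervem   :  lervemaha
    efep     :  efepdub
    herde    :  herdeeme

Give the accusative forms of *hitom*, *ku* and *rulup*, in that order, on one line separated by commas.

hitomaha, kueme, rulupdub

The alternation tracks the final sound of the stem — -dub when the stem ends in a voiceless consonant (*ihepjut*, *efep*); -aha when the stem ends in a voiced consonant (*hid*, *lervem*); -eme when the stem ends in a vowel (*kizu*, *herde*).
*hitom*: final sound = /m/, a voiced consonant → -aha → *hitomaha*.
Since the final sound of *ku* is /u/ (a vowel), it takes -eme, giving *kueme*.
Since the final sound of *rulup* is /p/ (a voiceless consonant), it takes -dub, giving *rulupdub*.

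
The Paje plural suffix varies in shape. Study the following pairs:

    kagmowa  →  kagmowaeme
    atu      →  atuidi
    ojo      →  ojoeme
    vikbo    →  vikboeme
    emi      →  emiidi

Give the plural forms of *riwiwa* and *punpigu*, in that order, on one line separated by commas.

riwiwaeme, punpiguidi

The suffix is conditioned by the last vowel: -idi when the last vowel of the stem is a high vowel (*atu*, *emi*); -eme when the last vowel of the stem is a non-high vowel (*kagmowa*, *ojo*, *vikbo*).
*riwiwa* — last vowel /a/ (a non-high vowel) → -eme → *riwiwaeme*.
The last vowel of *punpigu* is /u/, which is a high vowel, so the suffix is -idi, giving *punpiguidi*.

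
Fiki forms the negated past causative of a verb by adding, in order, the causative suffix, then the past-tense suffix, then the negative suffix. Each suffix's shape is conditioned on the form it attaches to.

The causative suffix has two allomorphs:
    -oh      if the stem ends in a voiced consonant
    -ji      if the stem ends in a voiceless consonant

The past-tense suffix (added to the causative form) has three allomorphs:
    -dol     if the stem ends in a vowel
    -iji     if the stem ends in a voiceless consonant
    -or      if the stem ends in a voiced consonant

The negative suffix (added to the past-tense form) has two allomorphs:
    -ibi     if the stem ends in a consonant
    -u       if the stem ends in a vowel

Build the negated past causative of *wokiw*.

wokiwohijiu

Since the final consonant of *wokiw* is /w/ (voiced), it takes -oh, giving *wokiwoh*.
The causative form *wokiwoh*: final sound = /h/, a voiceless consonant → -iji → *wokiwohiji*.
The past-tense form *wokiwohiji* — final sound /i/ (a vowel) → -u → *wokiwohijiu*.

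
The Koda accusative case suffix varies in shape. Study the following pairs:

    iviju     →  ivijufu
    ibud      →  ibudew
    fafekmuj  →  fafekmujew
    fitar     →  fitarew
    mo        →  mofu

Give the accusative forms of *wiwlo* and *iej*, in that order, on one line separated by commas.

The suffix is conditioned by the final sound: -ew when the stem ends in a consonant (*ibud*, *fafekmuj*, *fitar*); -fu when the stem ends in a vowel (*iviju*, *mo*).
Since the final sound of *wiwlo* is /o/ (a vowel), it takes -fu, giving *wiwlofu*.
*iej*: final sound = /j/, a consonant → -ew → *iejew*.

wiwlofu, iejew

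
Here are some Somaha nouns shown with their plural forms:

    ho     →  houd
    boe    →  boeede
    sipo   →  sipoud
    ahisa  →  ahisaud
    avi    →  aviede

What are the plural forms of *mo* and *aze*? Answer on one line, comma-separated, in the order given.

moud, azeede

Looking at the last vowel of each stem: -ede when the last vowel of the stem is a front vowel (*boe*, *avi*); -ud when the last vowel of the stem is a back vowel (*ho*, *sipo*, *ahisa*).
Since the last vowel of *mo* is /o/ (a back vowel), it takes -ud, giving *moud*.
*aze* — last vowel /e/ (a front vowel) → -ede → *azeede*.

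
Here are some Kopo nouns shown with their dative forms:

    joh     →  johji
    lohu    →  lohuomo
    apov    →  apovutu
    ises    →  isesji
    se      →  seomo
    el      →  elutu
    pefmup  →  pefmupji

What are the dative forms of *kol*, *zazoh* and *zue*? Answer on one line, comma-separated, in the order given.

kolutu, zazohji, zueomo

The pattern is voicing of the final sound: -ji when the stem ends in a voiceless consonant (*joh*, *ises*, *pefmup*); -utu when the stem ends in a voiced consonant (*apov*, *el*); -omo when the stem ends in a vowel (*lohu*, *se*).
Since the final sound of *kol* is /l/ (a voiced consonant), it takes -utu, giving *kolutu*.
*zazoh*: final sound = /h/, a voiceless consonant → -ji → *zazohji*.
*zue* — final sound /e/ (a vowel) → -omo → *zueomo*.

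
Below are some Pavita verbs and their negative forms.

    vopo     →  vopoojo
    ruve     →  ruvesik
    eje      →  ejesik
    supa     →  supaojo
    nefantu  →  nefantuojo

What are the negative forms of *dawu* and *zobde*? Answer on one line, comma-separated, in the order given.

dawuojo, zobdesik

The pattern is front/back vowel harmony: -sik when the last vowel of the stem is a front vowel (*ruve*, *eje*); -ojo when the last vowel of the stem is a back vowel (*vopo*, *supa*, *nefantu*).
The last vowel of *dawu* is /u/, which is a back vowel, so the suffix is -ojo, giving *dawuojo*.
*zobde*: last vowel = /e/, a front vowel → -sik → *zobdesik*.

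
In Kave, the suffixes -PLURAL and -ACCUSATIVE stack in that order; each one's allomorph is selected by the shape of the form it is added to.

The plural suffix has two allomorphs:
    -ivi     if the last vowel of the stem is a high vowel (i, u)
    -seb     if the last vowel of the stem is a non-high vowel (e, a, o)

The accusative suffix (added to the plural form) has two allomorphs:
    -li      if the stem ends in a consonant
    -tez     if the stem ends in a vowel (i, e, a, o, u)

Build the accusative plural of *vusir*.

vusirivitez

Since the last vowel of *vusir* is /i/ (a high vowel), it takes -ivi, giving *vusirivi*.
The plural form *vusirivi*: final sound = /i/, a vowel → -tez → *vusirivitez*.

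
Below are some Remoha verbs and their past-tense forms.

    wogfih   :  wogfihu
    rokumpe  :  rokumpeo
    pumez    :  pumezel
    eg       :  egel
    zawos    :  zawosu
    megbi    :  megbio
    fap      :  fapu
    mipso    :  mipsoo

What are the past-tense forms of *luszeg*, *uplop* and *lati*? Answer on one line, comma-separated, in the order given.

The alternation tracks the final sound of the stem — -u when the stem ends in a voiceless consonant (*wogfih*, *zawos*, *fap*); -el when the stem ends in a voiced consonant (*pumez*, *eg*); -o when the stem ends in a vowel (*rokumpe*, *megbi*, *mipso*).
*luszeg* — final sound /g/ (a voiced consonant) → -el → *luszegel*.
*uplop*: final sound = /p/, a voiceless consonant → -u → *uplopu*.
The final sound of *lati* is /i/, which is a vowel, so the suffix is -o, giving *latio*.

luszegel, uplopu, latio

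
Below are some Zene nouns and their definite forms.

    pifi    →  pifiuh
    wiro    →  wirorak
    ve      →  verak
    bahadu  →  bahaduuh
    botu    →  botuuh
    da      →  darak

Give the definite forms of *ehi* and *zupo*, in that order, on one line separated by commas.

The pattern is height harmony: -uh when the last vowel of the stem is a high vowel (*pifi*, *bahadu*, *botu*); -rak when the last vowel of the stem is a non-high vowel (*wiro*, *ve*, *da*).
*ehi* — last vowel /i/ (a high vowel) → -uh → *ehiuh*.
The last vowel of *zupo* is /o/, which is a non-high vowel, so the suffix is -rak, giving *zuporak*.

ehiuh, zuporak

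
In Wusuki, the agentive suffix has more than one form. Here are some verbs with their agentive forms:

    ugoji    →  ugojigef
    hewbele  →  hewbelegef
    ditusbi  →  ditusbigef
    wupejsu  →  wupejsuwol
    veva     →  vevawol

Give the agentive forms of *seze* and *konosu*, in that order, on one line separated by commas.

sezegef, konosuwol

The suffix is conditioned by the last vowel: -gef when the last vowel of the stem is a front vowel (*ugoji*, *hewbele*, *ditusbi*); -wol when the last vowel of the stem is a back vowel (*wupejsu*, *veva*).
The last vowel of *seze* is /e/, which is a front vowel, so the suffix is -gef, giving *sezegef*.
The last vowel of *konosu* is /u/, which is a back vowel, so the suffix is -wol, giving *konosuwol*.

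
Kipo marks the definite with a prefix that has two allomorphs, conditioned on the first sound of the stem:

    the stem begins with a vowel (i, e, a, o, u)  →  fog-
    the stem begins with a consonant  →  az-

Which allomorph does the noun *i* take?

*i*: first sound = /i/, a vowel → fog-.

fog-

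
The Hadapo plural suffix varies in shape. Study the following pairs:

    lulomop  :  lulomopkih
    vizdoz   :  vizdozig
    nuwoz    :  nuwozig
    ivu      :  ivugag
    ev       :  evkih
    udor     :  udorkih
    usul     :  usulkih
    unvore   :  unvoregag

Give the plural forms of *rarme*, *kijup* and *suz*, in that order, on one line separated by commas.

rarmegag, kijupkih, suzig

The pattern is sibilance of the final sound: -ig when the stem ends in a sibilant (*vizdoz*, *nuwoz*); -kih when the stem ends in a non-sibilant consonant (*lulomop*, *ev*, *udor*, *usul*); -gag when the stem ends in a vowel (*ivu*, *unvore*).
*rarme*: final sound = /e/, a vowel → -gag → *rarmegag*.
*kijup* — final sound /p/ (a non-sibilant consonant) → -kih → *kijupkih*.
The final sound of *suz* is /z/, which is a sibilant, so the suffix is -ig, giving *suzig*.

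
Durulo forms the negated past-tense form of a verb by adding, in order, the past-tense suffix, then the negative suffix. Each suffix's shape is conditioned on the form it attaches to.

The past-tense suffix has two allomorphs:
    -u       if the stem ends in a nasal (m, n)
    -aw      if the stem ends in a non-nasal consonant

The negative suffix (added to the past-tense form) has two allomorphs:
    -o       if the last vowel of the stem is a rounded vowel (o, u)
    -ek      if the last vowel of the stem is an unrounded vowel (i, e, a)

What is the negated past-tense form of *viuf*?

*viuf*: final consonant = /f/, non-nasal → -aw → *viufaw*.
Since the last vowel of the past-tense form *viufaw* is /a/ (an unrounded vowel), it takes -ek, giving *viufawek*.

viufawek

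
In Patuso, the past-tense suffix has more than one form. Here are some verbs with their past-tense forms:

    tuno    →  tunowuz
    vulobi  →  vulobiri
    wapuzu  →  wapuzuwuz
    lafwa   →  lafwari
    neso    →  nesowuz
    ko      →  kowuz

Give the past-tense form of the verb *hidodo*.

hidodowuz

The pattern is rounding harmony: -wuz when the last vowel of the stem is a rounded vowel (*tuno*, *wapuzu*, *neso*, *ko*); -ri when the last vowel of the stem is an unrounded vowel (*vulobi*, *lafwa*).
*hidodo*: last vowel = /o/, a rounded vowel → -wuz → *hidodowuz*.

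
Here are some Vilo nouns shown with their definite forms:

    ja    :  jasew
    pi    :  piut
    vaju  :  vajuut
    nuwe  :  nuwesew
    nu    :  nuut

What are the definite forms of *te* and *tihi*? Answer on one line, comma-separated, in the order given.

tesew, tihiut

Looking at the last vowel of each stem: -ut when the last vowel of the stem is a high vowel (*pi*, *vaju*, *nu*); -sew when the last vowel of the stem is a non-high vowel (*ja*, *nuwe*).
Since the last vowel of *te* is /e/ (a non-high vowel), it takes -sew, giving *tesew*.
The last vowel of *tihi* is /i/, which is a high vowel, so the suffix is -ut, giving *tihiut*.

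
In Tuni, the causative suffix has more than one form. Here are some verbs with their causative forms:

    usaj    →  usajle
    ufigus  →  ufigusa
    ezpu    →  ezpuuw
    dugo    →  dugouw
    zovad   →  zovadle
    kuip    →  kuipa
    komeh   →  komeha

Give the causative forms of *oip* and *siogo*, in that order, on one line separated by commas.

Looking at the final sound of each stem: -a when the stem ends in a voiceless consonant (*ufigus*, *kuip*, *komeh*); -le when the stem ends in a voiced consonant (*usaj*, *zovad*); -uw when the stem ends in a vowel (*ezpu*, *dugo*).
The final sound of *oip* is /p/, which is a voiceless consonant, so the suffix is -a, giving *oipa*.
*siogo* — final sound /o/ (a vowel) → -uw → *siogouw*.

oipa, siogouw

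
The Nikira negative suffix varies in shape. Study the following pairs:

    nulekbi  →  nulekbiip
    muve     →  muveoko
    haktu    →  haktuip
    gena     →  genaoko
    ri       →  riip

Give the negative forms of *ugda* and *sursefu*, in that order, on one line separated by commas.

The pattern is height harmony: -ip when the last vowel of the stem is a high vowel (*nulekbi*, *haktu*, *ri*); -oko when the last vowel of the stem is a non-high vowel (*muve*, *gena*).
*ugda* — last vowel /a/ (a non-high vowel) → -oko → *ugdaoko*.
*sursefu* — last vowel /u/ (a high vowel) → -ip → *sursefuip*.

ugdaoko, sursefuip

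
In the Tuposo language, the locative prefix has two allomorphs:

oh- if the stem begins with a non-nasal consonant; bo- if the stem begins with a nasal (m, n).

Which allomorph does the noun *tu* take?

oh-

Since the first consonant of *tu* is /t/ (non-nasal), it takes oh-.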